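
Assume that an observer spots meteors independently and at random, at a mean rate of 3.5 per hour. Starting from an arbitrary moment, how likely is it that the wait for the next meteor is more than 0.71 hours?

The wait for the next event is exponential with rate λ = 3.5 per hour.
P(T > 0.71) = e^(−λt) = e^(−3.5 × 0.71) = e^(−2.485) ≈ 0.0833.

0.0833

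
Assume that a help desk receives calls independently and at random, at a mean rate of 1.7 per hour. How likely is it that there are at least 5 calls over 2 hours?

0.2558

Over the interval, μ = 1.7 × 2 = 3.4 (2 hours).
P(N ≥ 5) = 1 − P(N ≤ 4) = 1 − Σ_{j=0}^{4} e^(−μ) μ^j/j! ≈ 0.2558.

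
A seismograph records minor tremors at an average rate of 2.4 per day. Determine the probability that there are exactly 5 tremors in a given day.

With mean μ = 2.4 per day,
P(N = 5) = e^(−μ) μ^5/5! = e^(−2.4) · 2.4^5/120 ≈ 0.0602.

0.0602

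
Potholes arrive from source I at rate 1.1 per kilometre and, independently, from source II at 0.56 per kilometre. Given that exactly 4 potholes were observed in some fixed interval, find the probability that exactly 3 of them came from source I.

Given the total, each event is independently from source I with probability p = λ_I/(λ_I+λ_II) = 1.1/1.66 ≈ 0.6627.
So K ~ Binomial(4, 1.1/1.66): P(K = 3) = C(4,3) · (1.1/1.66)^3 · (0.56/1.66)^1 ≈ 0.3926.

0.3926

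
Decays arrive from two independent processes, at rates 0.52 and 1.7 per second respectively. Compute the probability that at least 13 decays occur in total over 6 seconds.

Independent Poisson processes superpose: combined rate λ = 0.52 + 1.7 = 2.22 per second.
Over the interval, μ = 2.22 × 6 = 13.32 (6 seconds).
P(N ≥ 13) = 1 − P(N ≤ 12) ≈ 0.5716.

0.5716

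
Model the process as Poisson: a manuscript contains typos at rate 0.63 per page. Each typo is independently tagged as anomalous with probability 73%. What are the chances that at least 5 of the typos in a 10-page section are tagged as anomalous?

Thinning: the typos that are tagged as anomalous themselves form a Poisson process with rate 0.73 × 0.63 = 0.4599 per page.
Over the interval, μ = 0.4599 × 10 = 4.599 (a 10-page section = 10 pages).
P(N ≥ 5) = 1 − P(N ≤ 4) ≈ 0.4866.

0.4866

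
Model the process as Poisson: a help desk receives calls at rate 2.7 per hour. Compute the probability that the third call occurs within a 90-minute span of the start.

0.7691

Over the interval, μ = 2.7 × 1.5 = 4.05 (a 90-minute span = 1.5 hours).
The third arrival falls in the interval iff at least 3 events occur there: P(S_3 ≤ t) = P(N ≥ 3) = 1 − P(N ≤ 2) ≈ 0.7691.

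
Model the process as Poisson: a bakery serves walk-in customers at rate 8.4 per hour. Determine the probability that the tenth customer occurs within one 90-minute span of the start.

Over the interval, μ = 8.4 × 1.5 = 12.6 (a 90-minute span = 1.5 hours).
The tenth arrival falls in the interval iff at least 10 events occur there: P(S_10 ≤ t) = P(N ≥ 10) = 1 − P(N ≤ 9) ≈ 0.8061.

0.8061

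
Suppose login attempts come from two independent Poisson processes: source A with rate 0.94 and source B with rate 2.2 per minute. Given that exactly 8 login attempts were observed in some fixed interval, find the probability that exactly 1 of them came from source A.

Given the total, each event is independently from source A with probability p = λ_A/(λ_A+λ_B) = 0.94/3.14 ≈ 0.2994.
So K ~ Binomial(8, 0.94/3.14): P(K = 1) = C(8,1) · (0.94/3.14)^1 · (2.2/3.14)^7 ≈ 0.1985.

0.1985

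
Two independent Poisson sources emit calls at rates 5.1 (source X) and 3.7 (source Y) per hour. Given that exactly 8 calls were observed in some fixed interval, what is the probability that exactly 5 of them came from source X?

0.2721

Given the total, each event is independently from source X with probability p = λ_X/(λ_X+λ_Y) = 5.1/8.8 ≈ 0.5795.
So K ~ Binomial(8, 5.1/8.8): P(K = 5) = C(8,5) · (5.1/8.8)^5 · (3.7/8.8)^3 ≈ 0.2721.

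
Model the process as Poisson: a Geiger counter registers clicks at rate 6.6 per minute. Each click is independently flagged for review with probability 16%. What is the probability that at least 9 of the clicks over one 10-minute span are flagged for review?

Thinning: the clicks that are flagged for review themselves form a Poisson process with rate 0.16 × 6.6 = 1.056 per minute.
Over the interval, μ = 1.056 × 10 = 10.56 (a 10-minute span = 10 minutes).
P(N ≥ 9) = 1 − P(N ≤ 8) ≈ 0.7266.

0.7266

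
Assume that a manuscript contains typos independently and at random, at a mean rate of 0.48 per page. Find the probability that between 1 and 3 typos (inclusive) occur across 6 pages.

0.6180

Over the interval, μ = 0.48 × 6 = 2.88 (6 pages).
P(1 ≤ N ≤ 3) = Σ_{j=1}^{3} e^(−2.88) · 2.88^j/j! ≈ 0.6180.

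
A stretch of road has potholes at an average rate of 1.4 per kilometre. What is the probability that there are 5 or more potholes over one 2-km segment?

Over the interval, μ = 1.4 × 2 = 2.8 (a 2-km segment = 2 kilometres).
P(N ≥ 5) = 1 − P(N ≤ 4) = 1 − Σ_{j=0}^{4} e^(−μ) μ^j/j! ≈ 0.1523.

0.1523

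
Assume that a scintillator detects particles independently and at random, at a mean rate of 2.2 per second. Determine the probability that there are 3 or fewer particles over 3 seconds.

0.1052

Over the interval, μ = 2.2 × 3 = 6.6 (3 seconds).
P(N ≤ 3) = Σ_{j=0}^{3} e^(−μ) μ^j/j! ≈ 0.1052.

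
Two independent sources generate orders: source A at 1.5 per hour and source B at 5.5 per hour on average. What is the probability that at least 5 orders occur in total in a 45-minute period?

0.6022

Independent Poisson processes superpose: combined rate λ = 1.5 + 5.5 = 7 per hour.
Over the interval, μ = 7 × 0.75 = 5.25 (a 45-minute period = 0.75 hours).
P(N ≥ 5) = 1 − P(N ≤ 4) ≈ 0.6022.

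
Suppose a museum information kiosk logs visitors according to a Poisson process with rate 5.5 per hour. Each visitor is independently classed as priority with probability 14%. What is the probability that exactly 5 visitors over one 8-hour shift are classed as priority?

Thinning: the visitors that are classed as priority themselves form a Poisson process with rate 0.14 × 5.5 = 0.77 per hour.
Over the interval, μ = 0.77 × 8 = 6.16 (an 8-hour shift = 8 hours).
P(N = 5) = e^(−6.16) · 6.16^5/5! ≈ 0.1561.

0.1561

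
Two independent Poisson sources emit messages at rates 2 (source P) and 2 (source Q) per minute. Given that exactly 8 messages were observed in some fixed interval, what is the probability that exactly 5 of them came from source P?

0.2188

Given the total, each event is independently from source P with probability p = λ_P/(λ_P+λ_Q) = 2/4 = 0.5000.
So K ~ Binomial(8, 2/4): P(K = 5) = C(8,5) · (2/4)^5 · (2/4)^3 ≈ 0.2188.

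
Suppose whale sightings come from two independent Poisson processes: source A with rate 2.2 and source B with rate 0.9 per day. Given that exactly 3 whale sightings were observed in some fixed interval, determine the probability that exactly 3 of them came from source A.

Given the total, each event is independently from source A with probability p = λ_A/(λ_A+λ_B) = 2.2/3.1 ≈ 0.7097.
So K ~ Binomial(3, 2.2/3.1): P(K = 3) = C(3,3) · (2.2/3.1)^3 · (0.9/3.1)^0 ≈ 0.3574.

0.3574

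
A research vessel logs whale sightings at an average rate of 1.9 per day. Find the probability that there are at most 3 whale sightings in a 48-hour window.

Over the interval, μ = 1.9 × 2 = 3.8 (a 48-hour window = 2 days).
P(N ≤ 3) = Σ_{j=0}^{3} e^(−μ) μ^j/j! ≈ 0.4735.

0.4735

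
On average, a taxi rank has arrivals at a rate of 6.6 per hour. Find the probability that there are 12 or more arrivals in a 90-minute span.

Over the interval, μ = 6.6 × 1.5 = 9.9 (a 90-minute span = 1.5 hours).
P(N ≥ 12) = 1 − P(N ≤ 11) = 1 − Σ_{j=0}^{11} e^(−μ) μ^j/j! ≈ 0.2919.

0.2919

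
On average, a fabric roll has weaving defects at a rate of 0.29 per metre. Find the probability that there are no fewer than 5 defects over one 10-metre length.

0.1682

Over the interval, μ = 0.29 × 10 = 2.9 (a 10-metre length = 10 metres).
P(N ≥ 5) = 1 − P(N ≤ 4) = 1 − Σ_{j=0}^{4} e^(−μ) μ^j/j! ≈ 0.1682.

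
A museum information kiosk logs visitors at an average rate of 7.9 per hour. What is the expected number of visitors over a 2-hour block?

15.8

E[N] = λt = 7.9 × 2 = 15.8 (a 2-hour block = 2 hours).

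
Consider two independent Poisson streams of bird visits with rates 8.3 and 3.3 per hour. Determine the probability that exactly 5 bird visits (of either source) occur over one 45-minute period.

Independent Poisson processes superpose: combined rate λ = 8.3 + 3.3 = 11.6 per hour.
Over the interval, μ = 11.6 × 0.75 = 8.7 (a 45-minute period = 0.75 hours).
P(N = 5) = e^(−8.7) · 8.7^5/5! ≈ 0.0692.

0.0692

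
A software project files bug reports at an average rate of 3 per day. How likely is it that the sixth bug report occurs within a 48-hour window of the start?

Over the interval, μ = 3 × 2 = 6 (a 48-hour window = 2 days).
The sixth arrival falls in the interval iff at least 6 events occur there: P(S_6 ≤ t) = P(N ≥ 6) = 1 − P(N ≤ 5) ≈ 0.5543.

0.5543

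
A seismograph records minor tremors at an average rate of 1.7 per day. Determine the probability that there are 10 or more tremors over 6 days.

Over the interval, μ = 1.7 × 6 = 10.2 (6 days).
P(N ≥ 10) = 1 − P(N ≤ 9) = 1 − Σ_{j=0}^{9} e^(−μ) μ^j/j! ≈ 0.5668.

0.5668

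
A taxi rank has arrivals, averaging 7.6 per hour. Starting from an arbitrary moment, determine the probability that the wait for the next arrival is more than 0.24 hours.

The wait for the next event is exponential with rate λ = 7.6 per hour.
P(T > 0.24) = e^(−λt) = e^(−7.6 × 0.24) = e^(−1.824) ≈ 0.1614.

0.1614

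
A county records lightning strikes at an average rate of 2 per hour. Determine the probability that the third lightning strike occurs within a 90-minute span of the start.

Over the interval, μ = 2 × 1.5 = 3 (a 90-minute span = 1.5 hours).
The third arrival falls in the interval iff at least 3 events occur there: P(S_3 ≤ t) = P(N ≥ 3) = 1 − P(N ≤ 2) ≈ 0.5768.

0.5768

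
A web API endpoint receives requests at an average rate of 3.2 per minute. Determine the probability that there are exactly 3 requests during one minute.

With mean μ = 3.2 per minute,
P(N = 3) = e^(−μ) μ^3/3! = e^(−3.2) · 3.2^3/6 ≈ 0.2226.

0.2226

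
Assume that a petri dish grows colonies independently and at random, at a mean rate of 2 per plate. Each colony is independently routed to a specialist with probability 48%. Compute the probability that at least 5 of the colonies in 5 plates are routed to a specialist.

0.5237

Thinning: the colonies that are routed to a specialist themselves form a Poisson process with rate 0.48 × 2 = 0.96 per plate.
Over the interval, μ = 0.96 × 5 = 4.8 (5 plates).
P(N ≥ 5) = 1 − P(N ≤ 4) ≈ 0.5237.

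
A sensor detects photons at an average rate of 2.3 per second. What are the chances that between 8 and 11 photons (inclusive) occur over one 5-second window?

0.4061

Over the interval, μ = 2.3 × 5 = 11.5 (a 5-second window = 5 seconds).
P(8 ≤ N ≤ 11) = Σ_{j=8}^{11} e^(−11.5) · 11.5^j/j! ≈ 0.4061.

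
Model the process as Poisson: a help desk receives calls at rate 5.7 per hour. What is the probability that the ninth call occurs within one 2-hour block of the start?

Over the interval, μ = 5.7 × 2 = 11.4 (a 2-hour block = 2 hours).
The ninth arrival falls in the interval iff at least 9 events occur there: P(S_9 ≤ t) = P(N ≥ 9) = 1 − P(N ≤ 8) ≈ 0.8016.

0.8016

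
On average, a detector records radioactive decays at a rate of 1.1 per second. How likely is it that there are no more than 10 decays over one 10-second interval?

0.4599

Over the interval, μ = 1.1 × 10 = 11 (a 10-second interval = 10 seconds).
P(N ≤ 10) = Σ_{j=0}^{10} e^(−μ) μ^j/j! ≈ 0.4599.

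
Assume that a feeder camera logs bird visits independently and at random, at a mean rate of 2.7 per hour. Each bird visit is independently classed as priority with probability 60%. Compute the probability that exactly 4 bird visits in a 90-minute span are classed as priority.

0.1279

Thinning: the bird visits that are classed as priority themselves form a Poisson process with rate 0.6 × 2.7 = 1.62 per hour.
Over the interval, μ = 1.62 × 1.5 = 2.43 (a 90-minute span = 1.5 hours).
P(N = 4) = e^(−2.43) · 2.43^4/4! ≈ 0.1279.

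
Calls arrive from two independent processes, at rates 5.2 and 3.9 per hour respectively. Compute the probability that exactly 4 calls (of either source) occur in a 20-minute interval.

0.1699

Independent Poisson processes superpose: combined rate λ = 5.2 + 3.9 = 9.1 per hour.
Over the interval, μ = 9.1 × 1/3 ≈ 3.03333 (a 20-minute interval = 1/3 hours).
P(N = 4) = e^(−3.03333) · 3.03333^4/4! ≈ 0.1699.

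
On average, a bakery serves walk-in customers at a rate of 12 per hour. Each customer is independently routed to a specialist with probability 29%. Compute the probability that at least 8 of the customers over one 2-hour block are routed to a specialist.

Thinning: the customers that are routed to a specialist themselves form a Poisson process with rate 0.29 × 12 = 3.48 per hour.
Over the interval, μ = 3.48 × 2 = 6.96 (a 2-hour block = 2 hours).
P(N ≥ 8) = 1 − P(N ≤ 7) ≈ 0.3953.

0.3953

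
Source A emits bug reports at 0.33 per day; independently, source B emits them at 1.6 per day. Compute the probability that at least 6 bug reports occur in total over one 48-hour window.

Independent Poisson processes superpose: combined rate λ = 0.33 + 1.6 = 1.93 per day.
Over the interval, μ = 1.93 × 2 = 3.86 (a 48-hour window = 2 days).
P(N ≥ 6) = 1 − P(N ≤ 5) ≈ 0.1934.

0.1934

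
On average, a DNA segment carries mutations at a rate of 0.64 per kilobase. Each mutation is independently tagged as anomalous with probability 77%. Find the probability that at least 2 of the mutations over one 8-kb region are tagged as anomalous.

Thinning: the mutations that are tagged as anomalous themselves form a Poisson process with rate 0.77 × 0.64 = 0.4928 per kilobase.
Over the interval, μ = 0.4928 × 8 = 3.9424 (an 8-kb region = 8 kilobases).
P(N ≥ 2) = 1 − P(N ≤ 1) ≈ 0.9041.

0.9041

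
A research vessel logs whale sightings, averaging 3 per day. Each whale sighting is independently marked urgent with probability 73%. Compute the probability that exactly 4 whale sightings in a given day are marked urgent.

0.1073

Thinning: the whale sightings that are marked urgent themselves form a Poisson process with rate 0.73 × 3 = 2.19 per day.
So μ = 2.19.
P(N = 4) = e^(−2.19) · 2.19^4/4! ≈ 0.1073.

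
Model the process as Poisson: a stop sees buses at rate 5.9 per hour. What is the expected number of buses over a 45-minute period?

4.425

E[N] = λt = 5.9 × 0.75 = 4.425 (a 45-minute period = 0.75 hours).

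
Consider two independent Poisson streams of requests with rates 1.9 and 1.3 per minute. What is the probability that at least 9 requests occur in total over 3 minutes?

0.6204

Independent Poisson processes superpose: combined rate λ = 1.9 + 1.3 = 3.2 per minute.
Over the interval, μ = 3.2 × 3 = 9.6 (3 minutes).
P(N ≥ 9) = 1 − P(N ≤ 8) ≈ 0.6204.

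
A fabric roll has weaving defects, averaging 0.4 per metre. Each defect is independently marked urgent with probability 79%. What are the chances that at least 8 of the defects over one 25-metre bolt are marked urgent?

0.5330

Thinning: the defects that are marked urgent themselves form a Poisson process with rate 0.79 × 0.4 = 0.316 per metre.
Over the interval, μ = 0.316 × 25 = 7.9 (a 25-metre bolt = 25 metres).
P(N ≥ 8) = 1 − P(N ≤ 7) ≈ 0.5330.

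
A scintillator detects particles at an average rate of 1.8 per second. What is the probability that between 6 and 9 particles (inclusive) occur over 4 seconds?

Over the interval, μ = 1.8 × 4 = 7.2 (4 seconds).
P(6 ≤ N ≤ 9) = Σ_{j=6}^{9} e^(−7.2) · 7.2^j/j! ≈ 0.5338.

0.5338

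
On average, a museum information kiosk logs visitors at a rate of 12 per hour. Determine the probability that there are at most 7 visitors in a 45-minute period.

0.3239

Over the interval, μ = 12 × 0.75 = 9 (a 45-minute period = 0.75 hours).
P(N ≤ 7) = Σ_{j=0}^{7} e^(−μ) μ^j/j! ≈ 0.3239.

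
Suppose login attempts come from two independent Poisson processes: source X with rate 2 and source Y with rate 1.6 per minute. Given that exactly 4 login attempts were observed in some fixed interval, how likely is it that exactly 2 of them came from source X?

Given the total, each event is independently from source X with probability p = λ_X/(λ_X+λ_Y) = 2/3.6 ≈ 0.5556.
So K ~ Binomial(4, 2/3.6): P(K = 2) = C(4,2) · (2/3.6)^2 · (1.6/3.6)^2 ≈ 0.3658.

0.3658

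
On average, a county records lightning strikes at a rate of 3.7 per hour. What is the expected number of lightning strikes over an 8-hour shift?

E[N] = λt = 3.7 × 8 = 29.6 (an 8-hour shift = 8 hours).

29.6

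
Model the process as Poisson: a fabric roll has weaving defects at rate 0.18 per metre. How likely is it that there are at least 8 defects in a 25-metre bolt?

0.0866

Over the interval, μ = 0.18 × 25 = 4.5 (a 25-metre bolt = 25 metres).
P(N ≥ 8) = 1 − P(N ≤ 7) = 1 − Σ_{j=0}^{7} e^(−μ) μ^j/j! ≈ 0.0866.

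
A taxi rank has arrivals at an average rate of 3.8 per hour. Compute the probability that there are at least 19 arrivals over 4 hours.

Over the interval, μ = 3.8 × 4 = 15.2 (4 hours).
P(N ≥ 19) = 1 − P(N ≤ 18) = 1 − Σ_{j=0}^{18} e^(−μ) μ^j/j! ≈ 0.1949.

0.1949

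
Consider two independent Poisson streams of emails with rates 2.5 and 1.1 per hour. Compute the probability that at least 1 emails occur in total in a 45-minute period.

Independent Poisson processes superpose: combined rate λ = 2.5 + 1.1 = 3.6 per hour.
Over the interval, μ = 3.6 × 0.75 = 2.7 (a 45-minute period = 0.75 hours).
P(N ≥ 1) = 1 − P(N ≤ 0) ≈ 0.9328.

0.9328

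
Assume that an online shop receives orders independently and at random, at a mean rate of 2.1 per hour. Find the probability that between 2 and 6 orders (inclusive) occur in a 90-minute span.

0.7805

Over the interval, μ = 2.1 × 1.5 = 3.15 (a 90-minute span = 1.5 hours).
P(2 ≤ N ≤ 6) = Σ_{j=2}^{6} e^(−3.15) · 3.15^j/j! ≈ 0.7805.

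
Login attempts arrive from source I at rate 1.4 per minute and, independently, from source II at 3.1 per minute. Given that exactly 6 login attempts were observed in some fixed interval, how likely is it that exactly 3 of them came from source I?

Given the total, each event is independently from source I with probability p = λ_I/(λ_I+λ_II) = 1.4/4.5 ≈ 0.3111.
So K ~ Binomial(6, 1.4/4.5): P(K = 3) = C(6,3) · (1.4/4.5)^3 · (3.1/4.5)^3 ≈ 0.1969.

0.1969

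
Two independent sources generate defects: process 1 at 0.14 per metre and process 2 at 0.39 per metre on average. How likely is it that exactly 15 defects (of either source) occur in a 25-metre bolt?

0.0917

Independent Poisson processes superpose: combined rate λ = 0.14 + 0.39 = 0.53 per metre.
Over the interval, μ = 0.53 × 25 = 13.25 (a 25-metre bolt = 25 metres).
P(N = 15) = e^(−13.25) · 13.25^15/15! ≈ 0.0917.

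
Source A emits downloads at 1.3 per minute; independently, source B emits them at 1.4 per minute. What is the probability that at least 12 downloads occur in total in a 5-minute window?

0.6955

Independent Poisson processes superpose: combined rate λ = 1.3 + 1.4 = 2.7 per minute.
Over the interval, μ = 2.7 × 5 = 13.5 (a 5-minute window = 5 minutes).
P(N ≥ 12) = 1 − P(N ≤ 11) ≈ 0.6955.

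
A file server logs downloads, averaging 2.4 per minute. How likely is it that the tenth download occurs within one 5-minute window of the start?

Over the interval, μ = 2.4 × 5 = 12 (a 5-minute window = 5 minutes).
The tenth arrival falls in the interval iff at least 10 events occur there: P(S_10 ≤ t) = P(N ≥ 10) = 1 − P(N ≤ 9) ≈ 0.7576.

0.7576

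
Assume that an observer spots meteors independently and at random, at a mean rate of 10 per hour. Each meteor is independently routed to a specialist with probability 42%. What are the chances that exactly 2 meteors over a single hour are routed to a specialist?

0.1323

Thinning: the meteors that are routed to a specialist themselves form a Poisson process with rate 0.42 × 10 = 4.2 per hour.
So μ = 4.2.
P(N = 2) = e^(−4.2) · 4.2^2/2! ≈ 0.1323.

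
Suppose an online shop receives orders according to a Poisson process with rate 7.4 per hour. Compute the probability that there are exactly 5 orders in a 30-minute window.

0.1429

Over the interval, μ = 7.4 × 0.5 = 3.7 (a 30-minute window = 0.5 hours).
P(N = 5) = e^(−μ) μ^5/5! = e^(−3.7) · 3.7^5/120 ≈ 0.1429.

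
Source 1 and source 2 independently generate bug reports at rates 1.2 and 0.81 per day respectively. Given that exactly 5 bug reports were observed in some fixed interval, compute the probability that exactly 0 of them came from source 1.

0.0106

Given the total, each event is independently from source 1 with probability p = λ_1/(λ_1+λ_2) = 1.2/2.01 ≈ 0.5970.
So K ~ Binomial(5, 1.2/2.01): P(K = 0) = C(5,0) · (1.2/2.01)^0 · (0.81/2.01)^5 ≈ 0.0106.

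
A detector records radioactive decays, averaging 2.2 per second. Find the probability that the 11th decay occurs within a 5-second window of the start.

Over the interval, μ = 2.2 × 5 = 11 (a 5-second window = 5 seconds).
The 11th arrival falls in the interval iff at least 11 events occur there: P(S_11 ≤ t) = P(N ≥ 11) = 1 − P(N ≤ 10) ≈ 0.5401.

0.5401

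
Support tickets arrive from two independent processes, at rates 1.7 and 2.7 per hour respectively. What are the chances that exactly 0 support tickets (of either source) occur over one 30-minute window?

Independent Poisson processes superpose: combined rate λ = 1.7 + 2.7 = 4.4 per hour.
Over the interval, μ = 4.4 × 0.5 = 2.2 (a 30-minute window = 0.5 hours).
P(N = 0) = e^(−2.2) · 2.2^0/0! ≈ 0.1108.

0.1108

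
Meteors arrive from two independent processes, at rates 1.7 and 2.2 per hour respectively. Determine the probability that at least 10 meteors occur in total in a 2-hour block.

0.2589

Independent Poisson processes superpose: combined rate λ = 1.7 + 2.2 = 3.9 per hour.
Over the interval, μ = 3.9 × 2 = 7.8 (a 2-hour block = 2 hours).
P(N ≥ 10) = 1 − P(N ≤ 9) ≈ 0.2589.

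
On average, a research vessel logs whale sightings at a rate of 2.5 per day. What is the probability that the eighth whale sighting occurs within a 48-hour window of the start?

Over the interval, μ = 2.5 × 2 = 5 (a 48-hour window = 2 days).
The eighth arrival falls in the interval iff at least 8 events occur there: P(S_8 ≤ t) = P(N ≥ 8) = 1 − P(N ≤ 7) ≈ 0.1334.

0.1334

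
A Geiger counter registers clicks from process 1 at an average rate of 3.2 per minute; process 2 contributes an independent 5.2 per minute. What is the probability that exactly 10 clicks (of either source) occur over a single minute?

0.1084

Independent Poisson processes superpose: combined rate λ = 3.2 + 5.2 = 8.4 per minute.
So μ = 8.4.
P(N = 10) = e^(−8.4) · 8.4^10/10! ≈ 0.1084.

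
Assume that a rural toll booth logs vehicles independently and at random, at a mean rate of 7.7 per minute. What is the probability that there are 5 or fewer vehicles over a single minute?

With mean μ = 7.7 per minute,
P(N ≤ 5) = Σ_{j=0}^{5} e^(−μ) μ^j/j! ≈ 0.2203.

0.2203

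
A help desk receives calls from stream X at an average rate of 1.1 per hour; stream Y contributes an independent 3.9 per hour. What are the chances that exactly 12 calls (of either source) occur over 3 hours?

0.0829

Independent Poisson processes superpose: combined rate λ = 1.1 + 3.9 = 5 per hour.
Over the interval, μ = 5 × 3 = 15 (3 hours).
P(N = 12) = e^(−15) · 15^12/12! ≈ 0.0829.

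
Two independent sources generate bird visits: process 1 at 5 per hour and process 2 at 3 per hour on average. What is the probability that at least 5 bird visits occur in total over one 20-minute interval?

0.1322

Independent Poisson processes superpose: combined rate λ = 5 + 3 = 8 per hour.
Over the interval, μ = 8 × 1/3 ≈ 2.66667 (a 20-minute interval = 1/3 hours).
P(N ≥ 5) = 1 − P(N ≤ 4) ≈ 0.1322.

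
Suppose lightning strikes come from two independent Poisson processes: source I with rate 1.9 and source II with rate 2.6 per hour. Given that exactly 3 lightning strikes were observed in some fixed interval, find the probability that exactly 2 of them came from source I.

0.3090

Given the total, each event is independently from source I with probability p = λ_I/(λ_I+λ_II) = 1.9/4.5 ≈ 0.4222.
So K ~ Binomial(3, 1.9/4.5): P(K = 2) = C(3,2) · (1.9/4.5)^2 · (2.6/4.5)^1 ≈ 0.3090.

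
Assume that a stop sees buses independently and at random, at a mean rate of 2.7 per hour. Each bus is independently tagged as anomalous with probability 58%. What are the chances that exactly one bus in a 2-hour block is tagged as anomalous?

Thinning: the buses that are tagged as anomalous themselves form a Poisson process with rate 0.58 × 2.7 = 1.566 per hour.
Over the interval, μ = 1.566 × 2 = 3.132 (a 2-hour block = 2 hours).
P(N = 1) = e^(−3.132) · 3.132^1/1! ≈ 0.1367.

0.1367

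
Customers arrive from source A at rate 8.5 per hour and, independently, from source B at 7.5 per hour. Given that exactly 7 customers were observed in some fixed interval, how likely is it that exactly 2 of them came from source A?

0.1341

Given the total, each event is independently from source A with probability p = λ_A/(λ_A+λ_B) = 8.5/16 ≈ 0.5312.
So K ~ Binomial(7, 8.5/16): P(K = 2) = C(7,2) · (8.5/16)^2 · (7.5/16)^5 ≈ 0.1341.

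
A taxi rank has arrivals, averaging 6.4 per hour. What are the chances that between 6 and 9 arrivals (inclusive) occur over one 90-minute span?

Over the interval, μ = 6.4 × 1.5 = 9.6 (a 90-minute span = 1.5 hours).
P(6 ≤ N ≤ 9) = Σ_{j=6}^{9} e^(−9.6) · 9.6^j/j! ≈ 0.4250.

0.4250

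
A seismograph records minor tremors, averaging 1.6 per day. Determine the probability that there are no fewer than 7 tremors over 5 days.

Over the interval, μ = 1.6 × 5 = 8 (5 days).
P(N ≥ 7) = 1 − P(N ≤ 6) = 1 − Σ_{j=0}^{6} e^(−μ) μ^j/j! ≈ 0.6866.

0.6866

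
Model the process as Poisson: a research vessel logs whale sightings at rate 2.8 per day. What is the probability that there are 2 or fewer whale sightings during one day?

0.4695

With mean μ = 2.8 per day,
P(N ≤ 2) = Σ_{j=0}^{2} e^(−μ) μ^j/j! ≈ 0.4695.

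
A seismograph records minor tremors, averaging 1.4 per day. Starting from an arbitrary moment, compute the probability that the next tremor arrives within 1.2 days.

0.8136

Inter-arrival times are exponential with rate λ = 1.4 per day.
P(T ≤ 1.2) = 1 − e^(−λt) = 1 − e^(−1.4 × 1.2) = 1 − e^(−1.68) ≈ 0.8136.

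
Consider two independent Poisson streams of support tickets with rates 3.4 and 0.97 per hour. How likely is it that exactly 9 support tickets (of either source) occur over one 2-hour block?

Independent Poisson processes superpose: combined rate λ = 3.4 + 0.97 = 4.37 per hour.
Over the interval, μ = 4.37 × 2 = 8.74 (a 2-hour block = 2 hours).
P(N = 9) = e^(−8.74) · 8.74^9/9! ≈ 0.1313.

0.1313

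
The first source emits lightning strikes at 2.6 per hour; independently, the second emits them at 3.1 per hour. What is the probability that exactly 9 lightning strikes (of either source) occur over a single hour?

0.0586

Independent Poisson processes superpose: combined rate λ = 2.6 + 3.1 = 5.7 per hour.
So μ = 5.7.
P(N = 9) = e^(−5.7) · 5.7^9/9! ≈ 0.0586.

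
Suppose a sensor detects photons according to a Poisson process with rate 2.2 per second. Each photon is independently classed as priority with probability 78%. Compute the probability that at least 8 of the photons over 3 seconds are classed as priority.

0.1493

Thinning: the photons that are classed as priority themselves form a Poisson process with rate 0.78 × 2.2 = 1.716 per second.
Over the interval, μ = 1.716 × 3 = 5.148 (3 seconds).
P(N ≥ 8) = 1 − P(N ≤ 7) ≈ 0.1493.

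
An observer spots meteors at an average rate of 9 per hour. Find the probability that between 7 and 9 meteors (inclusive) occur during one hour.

0.3806

With mean μ = 9 per hour,
P(7 ≤ N ≤ 9) = Σ_{j=7}^{9} e^(−9) · 9^j/j! ≈ 0.3806.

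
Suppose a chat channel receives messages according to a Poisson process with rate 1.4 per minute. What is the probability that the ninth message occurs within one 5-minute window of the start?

Over the interval, μ = 1.4 × 5 = 7 (a 5-minute window = 5 minutes).
The ninth arrival falls in the interval iff at least 9 events occur there: P(S_9 ≤ t) = P(N ≥ 9) = 1 − P(N ≤ 8) ≈ 0.2709.

0.2709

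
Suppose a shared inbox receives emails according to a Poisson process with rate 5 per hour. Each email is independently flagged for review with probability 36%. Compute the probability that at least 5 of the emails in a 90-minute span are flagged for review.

Thinning: the emails that are flagged for review themselves form a Poisson process with rate 0.36 × 5 = 1.8 per hour.
Over the interval, μ = 1.8 × 1.5 = 2.7 (a 90-minute span = 1.5 hours).
P(N ≥ 5) = 1 − P(N ≤ 4) ≈ 0.1371.

0.1371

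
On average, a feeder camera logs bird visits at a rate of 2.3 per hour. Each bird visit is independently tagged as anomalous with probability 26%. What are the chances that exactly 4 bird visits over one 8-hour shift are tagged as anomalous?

Thinning: the bird visits that are tagged as anomalous themselves form a Poisson process with rate 0.26 × 2.3 = 0.598 per hour.
Over the interval, μ = 0.598 × 8 = 4.784 (an 8-hour shift = 8 hours).
P(N = 4) = e^(−4.784) · 4.784^4/4! ≈ 0.1825.

0.1825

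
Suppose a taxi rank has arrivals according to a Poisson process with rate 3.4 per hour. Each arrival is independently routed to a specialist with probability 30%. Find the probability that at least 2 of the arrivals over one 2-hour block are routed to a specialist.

Thinning: the arrivals that are routed to a specialist themselves form a Poisson process with rate 0.3 × 3.4 = 1.02 per hour.
Over the interval, μ = 1.02 × 2 = 2.04 (a 2-hour block = 2 hours).
P(N ≥ 2) = 1 − P(N ≤ 1) ≈ 0.6047.

0.6047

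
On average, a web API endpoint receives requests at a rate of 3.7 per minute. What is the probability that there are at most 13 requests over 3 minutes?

Over the interval, μ = 3.7 × 3 = 11.1 (3 minutes).
P(N ≤ 13) = Σ_{j=0}^{13} e^(−μ) μ^j/j! ≈ 0.7719.

0.7719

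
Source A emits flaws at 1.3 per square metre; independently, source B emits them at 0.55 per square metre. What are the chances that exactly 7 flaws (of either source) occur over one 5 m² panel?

0.1105

Independent Poisson processes superpose: combined rate λ = 1.3 + 0.55 = 1.85 per square metre.
Over the interval, μ = 1.85 × 5 = 9.25 (a 5 m² panel = 5 square metres).
P(N = 7) = e^(−9.25) · 9.25^7/7! ≈ 0.1105.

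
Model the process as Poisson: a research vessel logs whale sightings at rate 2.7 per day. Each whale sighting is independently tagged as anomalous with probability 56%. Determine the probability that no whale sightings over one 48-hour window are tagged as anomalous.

Thinning: the whale sightings that are tagged as anomalous themselves form a Poisson process with rate 0.56 × 2.7 = 1.512 per day.
Over the interval, μ = 1.512 × 2 = 3.024 (a 48-hour window = 2 days).
P(N = 0) = e^(−3.024) · 3.024^0/0! ≈ 0.0486.

0.0486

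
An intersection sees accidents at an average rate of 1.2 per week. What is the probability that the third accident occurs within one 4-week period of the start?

Over the interval, μ = 1.2 × 4 = 4.8 (a 4-week period = 4 weeks).
The third arrival falls in the interval iff at least 3 events occur there: P(S_3 ≤ t) = P(N ≥ 3) = 1 − P(N ≤ 2) ≈ 0.8575.

0.8575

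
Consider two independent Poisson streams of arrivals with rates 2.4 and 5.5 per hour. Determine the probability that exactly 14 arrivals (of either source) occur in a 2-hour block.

0.0953

Independent Poisson processes superpose: combined rate λ = 2.4 + 5.5 = 7.9 per hour.
Over the interval, μ = 7.9 × 2 = 15.8 (a 2-hour block = 2 hours).
P(N = 14) = e^(−15.8) · 15.8^14/14! ≈ 0.0953.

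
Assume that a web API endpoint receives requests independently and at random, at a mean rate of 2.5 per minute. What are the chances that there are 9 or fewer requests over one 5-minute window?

0.2014

Over the interval, μ = 2.5 × 5 = 12.5 (a 5-minute window = 5 minutes).
P(N ≤ 9) = Σ_{j=0}^{9} e^(−μ) μ^j/j! ≈ 0.2014.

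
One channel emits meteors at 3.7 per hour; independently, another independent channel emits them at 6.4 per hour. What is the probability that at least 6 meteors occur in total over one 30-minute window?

0.3928

Independent Poisson processes superpose: combined rate λ = 3.7 + 6.4 = 10.1 per hour.
Over the interval, μ = 10.1 × 0.5 = 5.05 (a 30-minute window = 0.5 hours).
P(N ≥ 6) = 1 − P(N ≤ 5) ≈ 0.3928.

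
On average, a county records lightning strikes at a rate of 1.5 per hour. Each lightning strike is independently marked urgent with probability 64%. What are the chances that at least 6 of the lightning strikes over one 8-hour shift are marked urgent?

0.7777

Thinning: the lightning strikes that are marked urgent themselves form a Poisson process with rate 0.64 × 1.5 = 0.96 per hour.
Over the interval, μ = 0.96 × 8 = 7.68 (an 8-hour shift = 8 hours).
P(N ≥ 6) = 1 − P(N ≤ 5) ≈ 0.7777.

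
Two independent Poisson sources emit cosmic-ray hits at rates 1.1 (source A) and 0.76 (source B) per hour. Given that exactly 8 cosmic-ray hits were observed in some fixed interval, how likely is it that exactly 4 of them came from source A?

0.2387

Given the total, each event is independently from source A with probability p = λ_A/(λ_A+λ_B) = 1.1/1.86 ≈ 0.5914.
So K ~ Binomial(8, 1.1/1.86): P(K = 4) = C(8,4) · (1.1/1.86)^4 · (0.76/1.86)^4 ≈ 0.2387.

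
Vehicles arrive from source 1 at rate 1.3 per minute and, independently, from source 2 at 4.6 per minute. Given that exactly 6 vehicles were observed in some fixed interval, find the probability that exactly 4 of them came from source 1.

0.0215

Given the total, each event is independently from source 1 with probability p = λ_1/(λ_1+λ_2) = 1.3/5.9 ≈ 0.2203.
So K ~ Binomial(6, 1.3/5.9): P(K = 4) = C(6,4) · (1.3/5.9)^4 · (4.6/5.9)^2 ≈ 0.0215.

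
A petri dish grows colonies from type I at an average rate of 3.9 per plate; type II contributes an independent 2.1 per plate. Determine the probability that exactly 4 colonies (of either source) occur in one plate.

Independent Poisson processes superpose: combined rate λ = 3.9 + 2.1 = 6 per plate.
So μ = 6.
P(N = 4) = e^(−6) · 6^4/4! ≈ 0.1339.

0.1339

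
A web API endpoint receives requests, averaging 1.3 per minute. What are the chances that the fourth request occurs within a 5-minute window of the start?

0.8882

Over the interval, μ = 1.3 × 5 = 6.5 (a 5-minute window = 5 minutes).
The fourth arrival falls in the interval iff at least 4 events occur there: P(S_4 ≤ t) = P(N ≥ 4) = 1 − P(N ≤ 3) ≈ 0.8882.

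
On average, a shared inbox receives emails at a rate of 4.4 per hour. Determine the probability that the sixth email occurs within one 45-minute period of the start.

0.1171

Over the interval, μ = 4.4 × 0.75 = 3.3 (a 45-minute period = 0.75 hours).
The sixth arrival falls in the interval iff at least 6 events occur there: P(S_6 ≤ t) = P(N ≥ 6) = 1 − P(N ≤ 5) ≈ 0.1171.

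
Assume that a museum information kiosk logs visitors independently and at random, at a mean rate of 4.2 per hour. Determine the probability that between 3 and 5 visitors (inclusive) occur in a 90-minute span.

Over the interval, μ = 4.2 × 1.5 = 6.3 (a 90-minute span = 1.5 hours).
P(3 ≤ N ≤ 5) = Σ_{j=3}^{5} e^(−6.3) · 6.3^j/j! ≈ 0.3489.

0.3489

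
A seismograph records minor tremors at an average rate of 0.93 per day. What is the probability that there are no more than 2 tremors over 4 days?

Over the interval, μ = 0.93 × 4 = 3.72 (4 days).
P(N ≤ 2) = Σ_{j=0}^{2} e^(−μ) μ^j/j! ≈ 0.2821.

0.2821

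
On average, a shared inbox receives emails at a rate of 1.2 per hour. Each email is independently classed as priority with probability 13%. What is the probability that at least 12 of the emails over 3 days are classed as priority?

0.4484

Thinning: the emails that are classed as priority themselves form a Poisson process with rate 0.13 × 1.2 = 0.156 per hour.
Over the interval, μ = 0.156 × 72 = 11.232 (3 days = 72 hours).
P(N ≥ 12) = 1 − P(N ≤ 11) ≈ 0.4484.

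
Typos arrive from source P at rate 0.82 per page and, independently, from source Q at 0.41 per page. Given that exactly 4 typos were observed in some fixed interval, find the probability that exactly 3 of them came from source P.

Given the total, each event is independently from source P with probability p = λ_P/(λ_P+λ_Q) = 0.82/1.23 ≈ 0.6667.
So K ~ Binomial(4, 0.82/1.23): P(K = 3) = C(4,3) · (0.82/1.23)^3 · (0.41/1.23)^1 ≈ 0.3951.

0.3951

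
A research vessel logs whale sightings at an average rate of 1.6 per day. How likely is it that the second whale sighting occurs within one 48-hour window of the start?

Over the interval, μ = 1.6 × 2 = 3.2 (a 48-hour window = 2 days).
The second arrival falls in the interval iff at least 2 events occur there: P(S_2 ≤ t) = P(N ≥ 2) = 1 − P(N ≤ 1) ≈ 0.8288.

0.8288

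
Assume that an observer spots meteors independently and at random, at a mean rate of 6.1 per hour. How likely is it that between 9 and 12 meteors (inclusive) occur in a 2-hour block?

Over the interval, μ = 6.1 × 2 = 12.2 (a 2-hour block = 2 hours).
P(9 ≤ N ≤ 12) = Σ_{j=9}^{12} e^(−12.2) · 12.2^j/j! ≈ 0.4107.

0.4107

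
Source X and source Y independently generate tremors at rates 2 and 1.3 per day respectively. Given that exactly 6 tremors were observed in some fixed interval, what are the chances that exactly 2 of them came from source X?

0.1327

Given the total, each event is independently from source X with probability p = λ_X/(λ_X+λ_Y) = 2/3.3 ≈ 0.6061.
So K ~ Binomial(6, 2/3.3): P(K = 2) = C(6,2) · (2/3.3)^2 · (1.3/3.3)^4 ≈ 0.1327.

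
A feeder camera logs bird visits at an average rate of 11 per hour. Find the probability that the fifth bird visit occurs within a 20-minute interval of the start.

Over the interval, μ = 11 × 1/3 ≈ 3.66667 (a 20-minute interval = 1/3 hours).
The fifth arrival falls in the interval iff at least 5 events occur there: P(S_5 ≤ t) = P(N ≥ 5) = 1 − P(N ≤ 4) ≈ 0.3064.

0.3064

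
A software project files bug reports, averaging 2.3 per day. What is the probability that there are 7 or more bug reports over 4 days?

0.8108

Over the interval, μ = 2.3 × 4 = 9.2 (4 days).
P(N ≥ 7) = 1 − P(N ≤ 6) = 1 − Σ_{j=0}^{6} e^(−μ) μ^j/j! ≈ 0.8108.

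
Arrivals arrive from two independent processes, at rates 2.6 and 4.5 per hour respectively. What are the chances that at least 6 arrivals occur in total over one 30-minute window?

Independent Poisson processes superpose: combined rate λ = 2.6 + 4.5 = 7.1 per hour.
Over the interval, μ = 7.1 × 0.5 = 3.55 (a 30-minute window = 0.5 hours).
P(N ≥ 6) = 1 − P(N ≤ 5) ≈ 0.1491.

0.1491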